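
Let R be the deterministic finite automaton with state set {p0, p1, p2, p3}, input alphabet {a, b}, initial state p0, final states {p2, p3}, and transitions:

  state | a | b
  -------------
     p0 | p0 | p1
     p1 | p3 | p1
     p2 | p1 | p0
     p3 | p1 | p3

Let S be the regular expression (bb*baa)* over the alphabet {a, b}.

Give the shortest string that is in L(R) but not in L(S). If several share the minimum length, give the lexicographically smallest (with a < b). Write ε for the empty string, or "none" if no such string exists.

ba

The string ba is accepted by R but not by S.
No shorter string lies in the difference, and ba is the lexicographically first length-2 string in L(R) \ L(S).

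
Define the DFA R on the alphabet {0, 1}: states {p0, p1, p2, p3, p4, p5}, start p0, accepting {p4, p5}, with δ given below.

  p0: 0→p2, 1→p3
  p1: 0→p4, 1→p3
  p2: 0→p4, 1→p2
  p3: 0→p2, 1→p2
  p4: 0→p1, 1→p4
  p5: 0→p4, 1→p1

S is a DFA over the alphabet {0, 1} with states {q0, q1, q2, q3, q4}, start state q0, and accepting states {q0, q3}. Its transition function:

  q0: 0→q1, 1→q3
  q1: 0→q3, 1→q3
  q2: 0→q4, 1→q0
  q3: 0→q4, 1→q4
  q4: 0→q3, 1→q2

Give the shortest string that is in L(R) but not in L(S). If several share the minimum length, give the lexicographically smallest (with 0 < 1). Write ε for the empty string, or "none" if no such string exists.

001

The string 001 is accepted by R but not by S.
No shorter string lies in the difference, and 001 is the lexicographically first length-3 string in L(R) \ L(S).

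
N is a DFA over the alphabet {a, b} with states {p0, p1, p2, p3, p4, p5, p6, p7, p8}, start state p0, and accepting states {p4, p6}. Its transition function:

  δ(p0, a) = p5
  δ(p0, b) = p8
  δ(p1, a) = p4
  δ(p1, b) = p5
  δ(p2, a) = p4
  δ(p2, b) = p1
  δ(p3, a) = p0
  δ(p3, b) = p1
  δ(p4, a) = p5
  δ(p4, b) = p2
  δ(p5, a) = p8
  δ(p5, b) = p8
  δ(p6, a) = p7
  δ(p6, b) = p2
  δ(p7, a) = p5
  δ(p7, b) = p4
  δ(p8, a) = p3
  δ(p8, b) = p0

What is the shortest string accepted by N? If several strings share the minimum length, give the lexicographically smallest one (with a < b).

A breadth-first search from p0 reaches an accepting state first via the path p0 → p8 → p3 → p1 → p4 on input baba.
No string of length < 4 is accepted (BFS exhausts all shorter strings without reaching an accepting state), and baba is the lexicographically least accepting string of length 4.

baba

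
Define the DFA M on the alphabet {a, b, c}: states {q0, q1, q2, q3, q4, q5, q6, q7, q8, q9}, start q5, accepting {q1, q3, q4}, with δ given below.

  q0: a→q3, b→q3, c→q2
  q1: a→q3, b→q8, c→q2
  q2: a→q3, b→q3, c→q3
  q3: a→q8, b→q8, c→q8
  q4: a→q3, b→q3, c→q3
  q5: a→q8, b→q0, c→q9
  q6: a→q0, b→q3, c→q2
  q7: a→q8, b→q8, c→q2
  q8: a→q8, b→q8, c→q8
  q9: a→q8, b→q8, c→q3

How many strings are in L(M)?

The useful subgraph on states {q0, q2, q3, q5, q9} is acyclic, so L(M) is finite; the longest accepting path visits 4 useful states, giving maximum string length 3.
Counting accepting paths from q5 by length: 3 of length 2, 3 of length 3. Total 6.

6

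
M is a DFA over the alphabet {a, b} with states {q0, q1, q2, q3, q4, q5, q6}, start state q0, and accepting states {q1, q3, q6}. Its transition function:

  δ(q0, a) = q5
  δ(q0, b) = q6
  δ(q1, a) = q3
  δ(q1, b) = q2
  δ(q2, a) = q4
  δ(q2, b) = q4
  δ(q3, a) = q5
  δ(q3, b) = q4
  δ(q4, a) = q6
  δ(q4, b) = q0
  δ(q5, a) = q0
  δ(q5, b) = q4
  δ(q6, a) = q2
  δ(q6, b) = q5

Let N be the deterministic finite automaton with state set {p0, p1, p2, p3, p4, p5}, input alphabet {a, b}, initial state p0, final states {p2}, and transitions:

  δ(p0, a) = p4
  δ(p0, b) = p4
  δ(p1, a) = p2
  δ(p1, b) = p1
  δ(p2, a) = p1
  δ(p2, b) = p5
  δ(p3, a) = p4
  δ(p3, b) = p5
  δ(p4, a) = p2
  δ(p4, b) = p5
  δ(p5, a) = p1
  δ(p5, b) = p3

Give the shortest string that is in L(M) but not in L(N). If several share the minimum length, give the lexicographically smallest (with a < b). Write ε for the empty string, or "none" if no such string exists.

The string b is accepted by M but not by N.
No shorter string lies in the difference, and b is the lexicographically first length-1 string in L(M) \ L(N).

b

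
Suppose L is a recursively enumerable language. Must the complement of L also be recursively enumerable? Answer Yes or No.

If both L and its complement were r.e., running the two recognisers in parallel would decide L, so L would be recursive; but there are r.e. languages that are not recursive (e.g. the halting problem), and their complements are therefore not r.e.

No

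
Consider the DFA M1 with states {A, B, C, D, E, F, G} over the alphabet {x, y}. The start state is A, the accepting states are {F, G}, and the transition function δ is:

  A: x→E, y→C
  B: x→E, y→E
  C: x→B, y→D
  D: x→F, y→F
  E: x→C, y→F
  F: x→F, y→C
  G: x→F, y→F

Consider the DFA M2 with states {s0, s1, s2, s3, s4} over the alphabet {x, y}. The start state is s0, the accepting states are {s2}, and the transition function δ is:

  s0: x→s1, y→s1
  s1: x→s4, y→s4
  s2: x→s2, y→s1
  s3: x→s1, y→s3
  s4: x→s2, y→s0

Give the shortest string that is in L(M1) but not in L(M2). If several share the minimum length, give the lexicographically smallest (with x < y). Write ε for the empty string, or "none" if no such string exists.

xy

The string xy is accepted by M1 but not by M2.
No shorter string lies in the difference, and xy is the lexicographically first length-2 string in L(M1) \ L(M2).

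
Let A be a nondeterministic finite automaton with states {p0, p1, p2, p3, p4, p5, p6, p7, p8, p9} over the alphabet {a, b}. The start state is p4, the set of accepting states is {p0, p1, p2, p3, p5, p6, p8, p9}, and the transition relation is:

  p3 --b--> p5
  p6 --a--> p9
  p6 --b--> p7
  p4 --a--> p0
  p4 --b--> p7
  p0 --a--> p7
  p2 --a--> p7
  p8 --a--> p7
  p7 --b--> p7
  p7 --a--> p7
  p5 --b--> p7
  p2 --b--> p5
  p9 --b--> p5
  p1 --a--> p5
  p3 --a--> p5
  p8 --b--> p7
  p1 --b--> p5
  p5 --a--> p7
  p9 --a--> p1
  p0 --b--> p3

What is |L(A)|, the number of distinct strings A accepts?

The useful subgraph on states {p0, p3, p4, p5} is acyclic, so L(A) is finite; the longest accepting path visits 4 useful states, giving maximum string length 3.
Counting accepting paths from p4 by length: 1 of length 1, 1 of length 2, 2 of length 3. Total 4.

4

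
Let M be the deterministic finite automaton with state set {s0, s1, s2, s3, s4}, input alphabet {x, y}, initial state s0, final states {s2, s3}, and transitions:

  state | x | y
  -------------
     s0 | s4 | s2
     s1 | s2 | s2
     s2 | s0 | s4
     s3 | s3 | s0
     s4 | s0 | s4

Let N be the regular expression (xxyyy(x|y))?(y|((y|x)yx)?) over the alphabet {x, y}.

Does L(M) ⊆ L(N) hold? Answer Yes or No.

No

The string xxy is in L(M) but not in L(N).
So L(M) ⊄ L(N).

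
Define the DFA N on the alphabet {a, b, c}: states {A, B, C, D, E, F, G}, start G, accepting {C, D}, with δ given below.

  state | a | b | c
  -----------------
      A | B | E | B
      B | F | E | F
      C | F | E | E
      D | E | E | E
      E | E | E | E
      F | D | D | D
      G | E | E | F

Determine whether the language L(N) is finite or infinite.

The useful states (reachable from G and able to reach an accepting state) are {D, F, G}.
Restricted to these states the transition graph has no cycle, so every accepting path has bounded length and L is finite.

finite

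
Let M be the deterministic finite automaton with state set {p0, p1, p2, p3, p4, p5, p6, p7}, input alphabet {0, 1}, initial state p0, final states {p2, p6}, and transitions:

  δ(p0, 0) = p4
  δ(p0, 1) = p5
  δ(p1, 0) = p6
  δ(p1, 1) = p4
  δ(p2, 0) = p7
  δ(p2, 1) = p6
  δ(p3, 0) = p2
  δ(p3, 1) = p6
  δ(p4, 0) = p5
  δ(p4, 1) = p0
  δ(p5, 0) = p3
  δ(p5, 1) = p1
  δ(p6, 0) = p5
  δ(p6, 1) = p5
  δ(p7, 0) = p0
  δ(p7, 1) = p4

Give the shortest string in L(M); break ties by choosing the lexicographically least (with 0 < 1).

100

A breadth-first search from p0 reaches an accepting state first via the path p0 → p5 → p3 → p2 on input 100.
No string of length < 3 is accepted (BFS exhausts all shorter strings without reaching an accepting state), and 100 is the lexicographically least accepting string of length 3.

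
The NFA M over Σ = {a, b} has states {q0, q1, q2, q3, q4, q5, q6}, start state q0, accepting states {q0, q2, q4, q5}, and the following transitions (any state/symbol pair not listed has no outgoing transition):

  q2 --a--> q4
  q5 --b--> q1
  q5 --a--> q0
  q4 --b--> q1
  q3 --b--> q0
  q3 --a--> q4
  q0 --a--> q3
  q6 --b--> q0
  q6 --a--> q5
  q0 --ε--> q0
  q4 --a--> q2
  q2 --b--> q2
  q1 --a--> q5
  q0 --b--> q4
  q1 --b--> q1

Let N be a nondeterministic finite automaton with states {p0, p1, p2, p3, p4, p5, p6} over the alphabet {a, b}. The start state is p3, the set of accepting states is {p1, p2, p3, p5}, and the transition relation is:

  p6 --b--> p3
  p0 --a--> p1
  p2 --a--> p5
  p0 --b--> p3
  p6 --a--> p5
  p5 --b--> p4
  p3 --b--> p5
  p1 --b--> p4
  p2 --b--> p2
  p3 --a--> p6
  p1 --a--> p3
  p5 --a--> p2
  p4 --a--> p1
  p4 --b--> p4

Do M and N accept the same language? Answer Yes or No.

Yes

Exploring the product automaton M × N from the start pair (q0, p3), following both machines on each input symbol, reaches 6 state pairs: (q0, p3), (q3, p6), (q4, p5), (q2, p2), (q1, p4), (q5, p1).
M accepts in {q0, q2, q4, q5} and N accepts in {p1, p2, p3, p5}. In every reachable pair the two components are either both accepting — (q0, p3), (q4, p5), (q2, p2), (q5, p1) — or both non-accepting, so no string is accepted by exactly one of the machines: L(M) \ L(N) and L(N) \ L(M) are both empty.
Hence every string is accepted by M iff it is accepted by N, and the two languages coincide.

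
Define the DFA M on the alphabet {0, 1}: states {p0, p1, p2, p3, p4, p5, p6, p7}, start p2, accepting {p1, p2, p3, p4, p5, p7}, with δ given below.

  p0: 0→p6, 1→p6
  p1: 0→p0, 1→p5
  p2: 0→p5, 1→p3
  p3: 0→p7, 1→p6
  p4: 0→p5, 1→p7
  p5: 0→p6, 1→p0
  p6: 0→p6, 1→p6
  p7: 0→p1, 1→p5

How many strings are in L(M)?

7

The useful subgraph on states {p1, p2, p3, p5, p7} is acyclic, so L(M) is finite; the longest accepting path visits 5 useful states, giving maximum string length 4.
Counting accepting paths from p2 by length: 1 of length 0, 2 of length 1, 1 of length 2, 2 of length 3, 1 of length 4. Total 7.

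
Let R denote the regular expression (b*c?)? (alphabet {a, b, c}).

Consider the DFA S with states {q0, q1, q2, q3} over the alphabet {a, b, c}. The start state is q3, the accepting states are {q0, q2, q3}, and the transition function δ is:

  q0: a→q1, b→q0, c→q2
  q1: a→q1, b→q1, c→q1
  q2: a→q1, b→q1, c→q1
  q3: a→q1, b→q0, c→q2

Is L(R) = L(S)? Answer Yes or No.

Converting the expression R to a DFA (subset construction, then merging equivalent states) gives the minimal DFA with states {r0, r1, r2}, start state r0, accepting states {r0, r2} and transitions r0: a→r1, b→r0, c→r2; r1: a→r1, b→r1, c→r1; r2: a→r1, b→r1, c→r1.
Exploring the product automaton R × S from the start pair (r0, q3), following both machines on each input symbol, reaches 4 state pairs: (r0, q3), (r1, q1), (r0, q0), (r2, q2).
R accepts in {r0, r2} and S accepts in {q0, q2, q3}. In every reachable pair the two components are either both accepting — (r0, q3), (r0, q0), (r2, q2) — or both non-accepting, so no string is accepted by exactly one of the machines: L(R) \ L(S) and L(S) \ L(R) are both empty.
Hence every string is accepted by R iff it is accepted by S, and the two languages coincide.

Yes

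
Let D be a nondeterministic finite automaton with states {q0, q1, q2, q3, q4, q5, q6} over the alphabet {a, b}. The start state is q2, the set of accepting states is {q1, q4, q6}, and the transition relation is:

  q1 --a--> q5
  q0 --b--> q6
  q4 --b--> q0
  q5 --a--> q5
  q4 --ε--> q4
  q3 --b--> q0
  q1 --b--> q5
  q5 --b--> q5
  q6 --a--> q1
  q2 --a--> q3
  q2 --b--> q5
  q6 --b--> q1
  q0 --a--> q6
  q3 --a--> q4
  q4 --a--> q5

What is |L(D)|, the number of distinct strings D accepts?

The useful subgraph on states {q0, q1, q2, q3, q4, q6} is acyclic, so L(D) is finite; the longest accepting path visits 6 useful states, giving maximum string length 5.
Counting accepting paths from q2 by length: 1 of length 2, 2 of length 3, 6 of length 4, 4 of length 5. Total 13.

13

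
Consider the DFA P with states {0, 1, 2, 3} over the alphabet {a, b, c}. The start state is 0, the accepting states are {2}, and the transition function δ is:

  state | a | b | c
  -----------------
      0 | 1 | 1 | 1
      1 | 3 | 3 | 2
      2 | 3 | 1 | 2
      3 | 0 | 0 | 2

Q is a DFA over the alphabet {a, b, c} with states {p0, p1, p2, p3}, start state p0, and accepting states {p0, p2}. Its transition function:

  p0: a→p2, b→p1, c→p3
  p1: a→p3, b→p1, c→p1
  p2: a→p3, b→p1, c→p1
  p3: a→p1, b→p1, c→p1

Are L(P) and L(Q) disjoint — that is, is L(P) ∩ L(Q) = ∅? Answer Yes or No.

Exploring the product automaton P × Q from the start pair (0, p0), following both machines on each input symbol, reaches 9 state pairs: (0, p0), (1, p2), (1, p1), (1, p3), (3, p3), (3, p1), (2, p1), (0, p1), (0, p3).
P accepts in {2} and Q accepts in {p0, p2}; no reachable pair has both components accepting, so no string drives both machines to acceptance simultaneously and L(P) ∩ L(Q) = ∅.
So no string is accepted by both, and the intersection is empty.

Yes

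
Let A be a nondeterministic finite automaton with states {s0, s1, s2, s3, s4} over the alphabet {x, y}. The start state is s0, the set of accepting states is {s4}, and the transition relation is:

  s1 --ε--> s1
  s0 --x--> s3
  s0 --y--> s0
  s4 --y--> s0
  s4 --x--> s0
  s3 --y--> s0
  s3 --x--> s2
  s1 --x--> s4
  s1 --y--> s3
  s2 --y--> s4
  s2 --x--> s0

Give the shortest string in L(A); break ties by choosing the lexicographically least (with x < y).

A breadth-first search from s0 reaches an accepting state first via the path s0 → s3 → s2 → s4 on input xxy.
No string of length < 3 is accepted (BFS exhausts all shorter strings without reaching an accepting state), and xxy is the lexicographically least accepting string of length 3.

xxy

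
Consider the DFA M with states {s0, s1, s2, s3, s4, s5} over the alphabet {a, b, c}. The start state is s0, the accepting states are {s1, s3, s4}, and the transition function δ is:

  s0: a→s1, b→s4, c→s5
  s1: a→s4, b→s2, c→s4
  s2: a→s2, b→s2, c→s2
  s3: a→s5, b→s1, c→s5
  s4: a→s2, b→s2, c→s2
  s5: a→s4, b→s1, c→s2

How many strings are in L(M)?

The useful subgraph on states {s0, s1, s4, s5} is acyclic, so L(M) is finite; the longest accepting path visits 4 useful states, giving maximum string length 3.
Counting accepting paths from s0 by length: 2 of length 1, 4 of length 2, 2 of length 3. Total 8.

8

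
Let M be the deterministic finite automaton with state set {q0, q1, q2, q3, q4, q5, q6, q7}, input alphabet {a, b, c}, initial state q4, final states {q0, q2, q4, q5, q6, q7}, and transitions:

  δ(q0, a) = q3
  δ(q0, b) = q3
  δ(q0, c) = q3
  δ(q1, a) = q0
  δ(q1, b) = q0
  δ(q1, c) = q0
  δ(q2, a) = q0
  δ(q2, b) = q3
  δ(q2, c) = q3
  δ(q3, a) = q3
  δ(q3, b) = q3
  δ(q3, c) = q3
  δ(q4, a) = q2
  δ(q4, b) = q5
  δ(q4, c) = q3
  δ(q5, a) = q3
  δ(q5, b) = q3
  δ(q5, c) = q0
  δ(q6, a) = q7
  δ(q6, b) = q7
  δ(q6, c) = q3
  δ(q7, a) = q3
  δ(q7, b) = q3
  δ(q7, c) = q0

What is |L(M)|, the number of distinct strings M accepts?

5

The useful subgraph on states {q0, q2, q4, q5} is acyclic, so L(M) is finite; the longest accepting path visits 3 useful states, giving maximum string length 2.
Counting accepting paths from q4 by length: 1 of length 0, 2 of length 1, 2 of length 2. Total 5.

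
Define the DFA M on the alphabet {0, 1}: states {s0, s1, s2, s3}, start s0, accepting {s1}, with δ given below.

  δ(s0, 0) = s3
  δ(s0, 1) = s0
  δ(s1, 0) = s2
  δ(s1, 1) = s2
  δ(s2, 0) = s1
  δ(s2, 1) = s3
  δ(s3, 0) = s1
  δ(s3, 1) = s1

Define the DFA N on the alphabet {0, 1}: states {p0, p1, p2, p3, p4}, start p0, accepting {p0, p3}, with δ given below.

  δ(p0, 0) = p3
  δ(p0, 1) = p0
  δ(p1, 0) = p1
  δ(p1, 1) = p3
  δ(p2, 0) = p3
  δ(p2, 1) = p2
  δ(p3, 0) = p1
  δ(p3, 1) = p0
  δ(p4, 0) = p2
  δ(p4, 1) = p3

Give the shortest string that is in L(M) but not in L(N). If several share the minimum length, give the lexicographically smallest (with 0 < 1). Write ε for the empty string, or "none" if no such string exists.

00

The string 00 is accepted by M but not by N.
No shorter string lies in the difference, and 00 is the lexicographically first length-2 string in L(M) \ L(N).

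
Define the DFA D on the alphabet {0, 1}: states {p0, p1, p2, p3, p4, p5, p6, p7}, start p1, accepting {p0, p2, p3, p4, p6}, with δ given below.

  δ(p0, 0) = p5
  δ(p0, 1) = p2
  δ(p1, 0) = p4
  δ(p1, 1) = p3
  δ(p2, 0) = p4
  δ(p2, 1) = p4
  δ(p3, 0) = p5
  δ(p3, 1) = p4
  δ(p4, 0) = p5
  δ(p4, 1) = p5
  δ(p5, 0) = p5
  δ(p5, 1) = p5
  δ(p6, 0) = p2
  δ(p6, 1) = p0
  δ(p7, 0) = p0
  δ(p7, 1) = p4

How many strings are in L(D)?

The useful subgraph on states {p1, p3, p4} is acyclic, so L(D) is finite; the longest accepting path visits 3 useful states, giving maximum string length 2.
Counting accepting paths from p1 by length: 2 of length 1, 1 of length 2. Total 3.

3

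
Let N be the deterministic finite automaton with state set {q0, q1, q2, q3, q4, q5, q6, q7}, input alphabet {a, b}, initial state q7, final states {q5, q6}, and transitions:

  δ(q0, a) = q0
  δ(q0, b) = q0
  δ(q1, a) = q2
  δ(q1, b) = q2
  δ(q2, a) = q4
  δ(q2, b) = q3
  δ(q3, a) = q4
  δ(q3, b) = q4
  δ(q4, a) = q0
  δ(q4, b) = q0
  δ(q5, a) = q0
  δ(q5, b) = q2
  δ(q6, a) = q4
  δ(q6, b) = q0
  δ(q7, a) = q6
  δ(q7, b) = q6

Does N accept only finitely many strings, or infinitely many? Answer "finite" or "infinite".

finite

The useful states (reachable from q7 and able to reach an accepting state) are {q6, q7}.
Restricted to these states the transition graph has no cycle, so every accepting path has bounded length and L is finite.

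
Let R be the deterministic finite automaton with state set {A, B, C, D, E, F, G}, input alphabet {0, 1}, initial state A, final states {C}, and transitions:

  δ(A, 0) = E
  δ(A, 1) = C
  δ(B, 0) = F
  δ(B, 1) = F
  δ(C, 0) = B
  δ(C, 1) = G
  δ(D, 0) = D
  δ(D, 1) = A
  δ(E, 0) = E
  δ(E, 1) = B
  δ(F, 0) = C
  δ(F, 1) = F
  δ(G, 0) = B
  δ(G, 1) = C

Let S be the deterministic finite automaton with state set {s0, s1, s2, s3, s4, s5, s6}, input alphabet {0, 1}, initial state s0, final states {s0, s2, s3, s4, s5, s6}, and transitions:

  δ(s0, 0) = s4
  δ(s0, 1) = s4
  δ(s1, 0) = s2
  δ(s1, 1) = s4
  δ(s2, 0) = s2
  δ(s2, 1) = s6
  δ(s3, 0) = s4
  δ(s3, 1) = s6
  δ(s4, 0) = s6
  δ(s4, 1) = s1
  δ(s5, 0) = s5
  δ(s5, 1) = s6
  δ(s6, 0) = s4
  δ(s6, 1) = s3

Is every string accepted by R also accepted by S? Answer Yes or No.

Exploring the product automaton R × S from the start pair (A, s0), following both machines on each input symbol, reaches 20 state pairs: (A, s0), (E, s4), (C, s4), (E, s6), (B, s1), (B, s6), (G, s1), (B, s3), (F, s2), (F, s4), (F, s3), (B, s2), (F, s6), (C, s2), (C, s6), (F, s1), (G, s6), (B, s4), (G, s3), (C, s3).
R accepts in {C} and S accepts in {s0, s2, s3, s4, s5, s6}. The reachable pairs whose R-component is accepting are (C, s4), (C, s2), (C, s6), (C, s3); in each of them the S-component is accepting too, so the product for L(R) \ L(S) (R-component accepting, S-component rejecting) has no reachable accepting pair and the difference is empty.
Hence every string in L(R) is also in L(S).

Yes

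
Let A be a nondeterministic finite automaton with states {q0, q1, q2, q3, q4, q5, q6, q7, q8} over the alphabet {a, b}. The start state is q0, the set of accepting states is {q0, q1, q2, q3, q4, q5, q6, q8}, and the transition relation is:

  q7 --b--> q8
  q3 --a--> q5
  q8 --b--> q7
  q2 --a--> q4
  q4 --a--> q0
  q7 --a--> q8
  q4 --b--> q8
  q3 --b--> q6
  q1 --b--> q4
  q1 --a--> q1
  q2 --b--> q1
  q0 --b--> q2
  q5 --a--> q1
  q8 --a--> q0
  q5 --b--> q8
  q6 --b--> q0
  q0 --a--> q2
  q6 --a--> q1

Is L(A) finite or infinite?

infinite

State q1 is reachable from the start and can reach an accepting state, and it lies on the cycle q1 → q1.
Traversing that cycle any number of times yields accepted strings of unbounded length, so the language is infinite.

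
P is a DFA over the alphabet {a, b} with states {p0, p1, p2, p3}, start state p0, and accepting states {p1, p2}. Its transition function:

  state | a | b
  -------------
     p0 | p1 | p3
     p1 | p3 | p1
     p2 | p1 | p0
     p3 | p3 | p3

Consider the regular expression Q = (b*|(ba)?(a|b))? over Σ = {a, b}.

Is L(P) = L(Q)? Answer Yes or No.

No

The string ab is accepted by P but rejected by Q.
So L(P) ≠ L(Q).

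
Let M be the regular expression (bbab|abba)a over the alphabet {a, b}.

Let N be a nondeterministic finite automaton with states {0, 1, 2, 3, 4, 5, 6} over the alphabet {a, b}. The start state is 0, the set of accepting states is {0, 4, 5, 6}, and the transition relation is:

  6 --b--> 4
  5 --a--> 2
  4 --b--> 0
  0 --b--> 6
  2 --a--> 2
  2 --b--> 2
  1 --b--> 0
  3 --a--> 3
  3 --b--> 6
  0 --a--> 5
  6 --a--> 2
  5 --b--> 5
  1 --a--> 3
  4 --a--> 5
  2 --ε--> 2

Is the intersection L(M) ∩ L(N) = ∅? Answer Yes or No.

Yes

Converting the expression M to a DFA (subset construction, then merging equivalent states) gives the minimal DFA with states {m0, m1, m2, m3, m4, m5, m6, m7, m8, m9}, start state m0, accepting states {m9} and transitions m0: a→m1, b→m2; m1: a→m3, b→m4; m2: a→m3, b→m5; m3: a→m3, b→m3; m4: a→m3, b→m6; m5: a→m7, b→m3; m6: a→m8, b→m3; m7: a→m3, b→m8; m8: a→m9, b→m3; m9: a→m3, b→m3.
Exploring the product automaton M × N from the start pair (m0, 0), following both machines on each input symbol, reaches 15 state pairs: (m0, 0), (m1, 5), (m2, 6), (m3, 2), (m4, 5), (m5, 4), (m6, 5), (m7, 5), (m3, 0), (m8, 2), (m3, 5), (m8, 5), (m3, 6), (m9, 2), (m3, 4).
M accepts in {m9} and N accepts in {0, 4, 5, 6}; no reachable pair has both components accepting, so no string drives both machines to acceptance simultaneously and L(M) ∩ L(N) = ∅.
So no string is accepted by both, and the intersection is empty.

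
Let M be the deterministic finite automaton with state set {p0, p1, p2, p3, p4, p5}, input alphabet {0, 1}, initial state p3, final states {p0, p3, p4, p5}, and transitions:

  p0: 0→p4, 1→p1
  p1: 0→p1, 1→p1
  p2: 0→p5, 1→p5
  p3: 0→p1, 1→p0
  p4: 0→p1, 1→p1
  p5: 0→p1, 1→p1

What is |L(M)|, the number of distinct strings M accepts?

3

The useful subgraph on states {p0, p3, p4} is acyclic, so L(M) is finite; the longest accepting path visits 3 useful states, giving maximum string length 2.
Counting accepting paths from p3 by length: 1 of length 0, 1 of length 1, 1 of length 2. Total 3.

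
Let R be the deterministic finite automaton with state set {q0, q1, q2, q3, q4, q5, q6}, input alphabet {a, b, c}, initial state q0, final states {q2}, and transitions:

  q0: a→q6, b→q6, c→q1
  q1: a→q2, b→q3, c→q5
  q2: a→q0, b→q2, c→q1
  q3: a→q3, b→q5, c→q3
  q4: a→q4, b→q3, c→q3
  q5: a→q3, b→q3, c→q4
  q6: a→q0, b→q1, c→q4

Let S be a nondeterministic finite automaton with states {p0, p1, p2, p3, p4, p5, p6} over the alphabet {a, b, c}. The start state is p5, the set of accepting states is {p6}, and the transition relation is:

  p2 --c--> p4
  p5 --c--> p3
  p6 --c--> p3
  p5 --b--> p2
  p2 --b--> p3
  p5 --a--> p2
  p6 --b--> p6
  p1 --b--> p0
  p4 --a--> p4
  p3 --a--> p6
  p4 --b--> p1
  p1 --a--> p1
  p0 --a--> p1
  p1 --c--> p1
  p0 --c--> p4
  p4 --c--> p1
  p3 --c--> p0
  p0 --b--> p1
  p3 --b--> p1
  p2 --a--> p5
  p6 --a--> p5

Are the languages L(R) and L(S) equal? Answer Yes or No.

Exploring the product automaton R × S from the start pair (q0, p5), following both machines on each input symbol, reaches 7 state pairs: (q0, p5), (q6, p2), (q1, p3), (q4, p4), (q2, p6), (q3, p1), (q5, p0).
R accepts in {q2} and S accepts in {p6}. In every reachable pair the two components are either both accepting — (q2, p6) — or both non-accepting, so no string is accepted by exactly one of the machines: L(R) \ L(S) and L(S) \ L(R) are both empty.
Hence every string is accepted by R iff it is accepted by S, and the two languages coincide.

Yes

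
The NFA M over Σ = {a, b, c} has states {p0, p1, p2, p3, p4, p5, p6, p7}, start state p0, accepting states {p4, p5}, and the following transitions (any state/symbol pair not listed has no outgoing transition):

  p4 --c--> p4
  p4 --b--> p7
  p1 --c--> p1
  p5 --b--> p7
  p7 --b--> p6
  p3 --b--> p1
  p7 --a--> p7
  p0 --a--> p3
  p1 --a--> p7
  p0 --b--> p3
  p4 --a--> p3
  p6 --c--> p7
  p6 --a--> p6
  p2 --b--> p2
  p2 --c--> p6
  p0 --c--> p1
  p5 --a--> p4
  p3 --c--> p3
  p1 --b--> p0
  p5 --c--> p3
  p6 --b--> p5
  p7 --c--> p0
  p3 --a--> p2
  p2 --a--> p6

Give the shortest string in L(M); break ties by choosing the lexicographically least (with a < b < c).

A breadth-first search from p0 reaches an accepting state first via the path p0 → p3 → p2 → p6 → p5 on input aaab.
No string of length < 4 is accepted (BFS exhausts all shorter strings without reaching an accepting state), and aaab is the lexicographically least accepting string of length 4.

aaab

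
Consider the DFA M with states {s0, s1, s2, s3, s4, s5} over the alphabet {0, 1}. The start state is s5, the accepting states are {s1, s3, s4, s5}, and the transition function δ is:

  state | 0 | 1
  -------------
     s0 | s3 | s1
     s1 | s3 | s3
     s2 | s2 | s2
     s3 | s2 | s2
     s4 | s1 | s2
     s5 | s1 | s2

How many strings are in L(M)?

The useful subgraph on states {s1, s3, s5} is acyclic, so L(M) is finite; the longest accepting path visits 3 useful states, giving maximum string length 2.
Counting accepting paths from s5 by length: 1 of length 0, 1 of length 1, 2 of length 2. Total 4.

4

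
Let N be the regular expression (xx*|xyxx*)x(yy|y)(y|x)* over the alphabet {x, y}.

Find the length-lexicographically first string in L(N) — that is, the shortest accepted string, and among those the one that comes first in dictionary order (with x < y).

xxy

By inspection of the expression, no string of length less than 3 matches, and xxy is the lexicographically first match of length 3.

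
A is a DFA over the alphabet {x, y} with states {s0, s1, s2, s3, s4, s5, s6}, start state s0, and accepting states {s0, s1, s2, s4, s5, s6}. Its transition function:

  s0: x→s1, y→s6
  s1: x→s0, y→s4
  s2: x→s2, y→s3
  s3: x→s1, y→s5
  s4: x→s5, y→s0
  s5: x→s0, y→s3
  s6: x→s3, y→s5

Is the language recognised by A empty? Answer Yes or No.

No

The empty string ε is accepted: the run s0 ends in the accepting state s0.
Since at least one string is accepted, L(A) is not empty.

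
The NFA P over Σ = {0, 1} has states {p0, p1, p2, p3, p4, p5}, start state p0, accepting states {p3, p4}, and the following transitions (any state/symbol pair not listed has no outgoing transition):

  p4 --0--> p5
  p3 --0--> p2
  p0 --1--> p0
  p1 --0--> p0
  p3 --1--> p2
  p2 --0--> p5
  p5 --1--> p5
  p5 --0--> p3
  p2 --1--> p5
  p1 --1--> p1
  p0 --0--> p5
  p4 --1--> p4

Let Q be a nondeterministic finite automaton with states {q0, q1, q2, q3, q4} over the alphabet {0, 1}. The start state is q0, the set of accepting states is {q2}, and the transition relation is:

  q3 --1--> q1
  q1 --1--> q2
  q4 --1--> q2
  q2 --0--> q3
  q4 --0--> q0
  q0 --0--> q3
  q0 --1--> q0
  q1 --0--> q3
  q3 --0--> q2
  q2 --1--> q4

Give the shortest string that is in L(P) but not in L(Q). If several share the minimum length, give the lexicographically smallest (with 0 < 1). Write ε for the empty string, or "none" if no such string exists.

010

The string 010 is accepted by P but not by Q.
No shorter string lies in the difference, and 010 is the lexicographically first length-3 string in L(P) \ L(Q).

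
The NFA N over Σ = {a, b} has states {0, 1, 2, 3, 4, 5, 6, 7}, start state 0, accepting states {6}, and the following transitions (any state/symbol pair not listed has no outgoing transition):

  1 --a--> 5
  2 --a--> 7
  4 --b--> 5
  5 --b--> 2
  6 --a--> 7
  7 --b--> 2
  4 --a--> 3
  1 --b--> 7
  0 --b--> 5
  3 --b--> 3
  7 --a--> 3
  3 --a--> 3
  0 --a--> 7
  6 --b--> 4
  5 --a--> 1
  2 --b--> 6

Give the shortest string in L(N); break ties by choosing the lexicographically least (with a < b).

A breadth-first search from 0 reaches an accepting state first via the path 0 → 7 → 2 → 6 on input abb.
No string of length < 3 is accepted (BFS exhausts all shorter strings without reaching an accepting state), and abb is the lexicographically least accepting string of length 3.

abb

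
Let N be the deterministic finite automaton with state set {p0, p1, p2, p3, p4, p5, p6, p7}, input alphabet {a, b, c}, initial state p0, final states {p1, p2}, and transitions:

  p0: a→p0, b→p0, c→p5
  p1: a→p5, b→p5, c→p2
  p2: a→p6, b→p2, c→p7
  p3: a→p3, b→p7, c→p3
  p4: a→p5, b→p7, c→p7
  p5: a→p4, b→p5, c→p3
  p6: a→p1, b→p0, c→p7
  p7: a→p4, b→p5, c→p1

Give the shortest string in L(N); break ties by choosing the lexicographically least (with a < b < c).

cabc

A breadth-first search from p0 reaches an accepting state first via the path p0 → p5 → p4 → p7 → p1 on input cabc.
No string of length < 4 is accepted (BFS exhausts all shorter strings without reaching an accepting state), and cabc is the lexicographically least accepting string of length 4.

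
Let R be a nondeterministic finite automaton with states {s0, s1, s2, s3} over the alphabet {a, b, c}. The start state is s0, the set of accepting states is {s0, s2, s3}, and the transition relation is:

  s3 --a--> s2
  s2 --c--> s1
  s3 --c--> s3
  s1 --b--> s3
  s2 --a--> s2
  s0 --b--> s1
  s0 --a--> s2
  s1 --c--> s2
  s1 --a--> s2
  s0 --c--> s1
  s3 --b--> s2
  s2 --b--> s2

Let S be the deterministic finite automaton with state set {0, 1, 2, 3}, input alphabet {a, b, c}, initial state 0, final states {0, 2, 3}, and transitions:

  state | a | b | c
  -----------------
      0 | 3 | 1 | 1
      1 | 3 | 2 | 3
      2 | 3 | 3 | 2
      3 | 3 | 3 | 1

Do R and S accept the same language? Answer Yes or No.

Exploring the product automaton R × S from the start pair (s0, 0), following both machines on each input symbol, reaches 4 state pairs: (s0, 0), (s2, 3), (s1, 1), (s3, 2).
R accepts in {s0, s2, s3} and S accepts in {0, 2, 3}. In every reachable pair the two components are either both accepting — (s0, 0), (s2, 3), (s3, 2) — or both non-accepting, so no string is accepted by exactly one of the machines: L(R) \ L(S) and L(S) \ L(R) are both empty.
Hence every string is accepted by R iff it is accepted by S, and the two languages coincide.

Yes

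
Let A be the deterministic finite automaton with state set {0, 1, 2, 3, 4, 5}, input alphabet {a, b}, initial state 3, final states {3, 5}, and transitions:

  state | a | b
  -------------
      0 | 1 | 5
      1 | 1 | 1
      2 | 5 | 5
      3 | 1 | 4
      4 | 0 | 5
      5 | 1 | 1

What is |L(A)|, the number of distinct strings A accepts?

3

The useful subgraph on states {0, 3, 4, 5} is acyclic, so L(A) is finite; the longest accepting path visits 4 useful states, giving maximum string length 3.
Counting accepting paths from 3 by length: 1 of length 0, 1 of length 2, 1 of length 3. Total 3.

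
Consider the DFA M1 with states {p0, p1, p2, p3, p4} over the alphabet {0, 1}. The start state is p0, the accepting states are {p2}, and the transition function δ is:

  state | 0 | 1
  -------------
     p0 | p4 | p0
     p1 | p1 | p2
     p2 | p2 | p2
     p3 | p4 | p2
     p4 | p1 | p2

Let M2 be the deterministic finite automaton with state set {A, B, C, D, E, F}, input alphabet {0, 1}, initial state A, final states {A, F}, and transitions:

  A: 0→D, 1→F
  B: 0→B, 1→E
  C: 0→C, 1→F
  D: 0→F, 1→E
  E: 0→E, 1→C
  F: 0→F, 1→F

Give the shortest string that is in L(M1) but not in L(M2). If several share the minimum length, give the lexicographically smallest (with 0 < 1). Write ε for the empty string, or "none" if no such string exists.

The string 01 is accepted by M1 but not by M2.
No shorter string lies in the difference, and 01 is the lexicographically first length-2 string in L(M1) \ L(M2).

01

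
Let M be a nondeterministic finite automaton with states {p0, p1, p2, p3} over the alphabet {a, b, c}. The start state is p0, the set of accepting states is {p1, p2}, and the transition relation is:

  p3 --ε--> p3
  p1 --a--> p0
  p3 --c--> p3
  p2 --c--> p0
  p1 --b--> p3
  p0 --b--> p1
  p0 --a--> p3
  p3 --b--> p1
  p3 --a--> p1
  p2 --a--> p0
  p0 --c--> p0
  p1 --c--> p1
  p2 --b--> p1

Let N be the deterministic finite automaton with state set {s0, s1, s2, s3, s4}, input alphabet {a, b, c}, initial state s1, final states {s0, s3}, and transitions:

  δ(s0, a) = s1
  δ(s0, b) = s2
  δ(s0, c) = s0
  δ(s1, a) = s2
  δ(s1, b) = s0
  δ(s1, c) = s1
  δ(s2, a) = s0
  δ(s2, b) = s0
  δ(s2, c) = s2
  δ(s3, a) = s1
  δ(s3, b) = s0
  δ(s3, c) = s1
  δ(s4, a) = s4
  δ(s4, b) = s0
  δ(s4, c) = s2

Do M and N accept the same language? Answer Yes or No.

Exploring the product automaton M × N from the start pair (p0, s1), following both machines on each input symbol, reaches 3 state pairs: (p0, s1), (p3, s2), (p1, s0).
M accepts in {p1, p2} and N accepts in {s0, s3}. In every reachable pair the two components are either both accepting — (p1, s0) — or both non-accepting, so no string is accepted by exactly one of the machines: L(M) \ L(N) and L(N) \ L(M) are both empty.
Hence every string is accepted by M iff it is accepted by N, and the two languages coincide.

Yes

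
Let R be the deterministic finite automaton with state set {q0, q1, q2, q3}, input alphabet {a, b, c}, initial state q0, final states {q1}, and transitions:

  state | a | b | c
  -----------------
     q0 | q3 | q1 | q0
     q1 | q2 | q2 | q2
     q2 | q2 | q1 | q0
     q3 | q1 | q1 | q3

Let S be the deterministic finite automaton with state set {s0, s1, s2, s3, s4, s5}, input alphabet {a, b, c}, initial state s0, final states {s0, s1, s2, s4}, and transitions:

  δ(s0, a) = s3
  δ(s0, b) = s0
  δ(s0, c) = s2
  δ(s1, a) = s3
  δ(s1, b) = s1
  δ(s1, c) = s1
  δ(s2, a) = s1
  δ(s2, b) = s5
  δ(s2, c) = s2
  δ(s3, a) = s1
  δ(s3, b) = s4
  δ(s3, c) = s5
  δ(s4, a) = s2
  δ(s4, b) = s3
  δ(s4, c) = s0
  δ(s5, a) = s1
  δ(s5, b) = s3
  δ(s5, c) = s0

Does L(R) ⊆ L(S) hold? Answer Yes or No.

The string cb is in L(R) but not in L(S).
So L(R) ⊄ L(S).

No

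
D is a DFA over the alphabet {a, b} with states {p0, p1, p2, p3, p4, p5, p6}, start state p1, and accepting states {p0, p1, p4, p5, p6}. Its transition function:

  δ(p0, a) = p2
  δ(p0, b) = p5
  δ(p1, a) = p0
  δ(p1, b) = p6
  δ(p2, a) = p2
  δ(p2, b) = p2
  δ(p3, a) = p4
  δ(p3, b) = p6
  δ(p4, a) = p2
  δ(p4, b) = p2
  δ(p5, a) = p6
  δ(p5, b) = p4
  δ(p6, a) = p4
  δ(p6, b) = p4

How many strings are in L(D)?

The useful subgraph on states {p0, p1, p4, p5, p6} is acyclic, so L(D) is finite; the longest accepting path visits 5 useful states, giving maximum string length 4.
Counting accepting paths from p1 by length: 1 of length 0, 2 of length 1, 3 of length 2, 2 of length 3, 2 of length 4. Total 10.

10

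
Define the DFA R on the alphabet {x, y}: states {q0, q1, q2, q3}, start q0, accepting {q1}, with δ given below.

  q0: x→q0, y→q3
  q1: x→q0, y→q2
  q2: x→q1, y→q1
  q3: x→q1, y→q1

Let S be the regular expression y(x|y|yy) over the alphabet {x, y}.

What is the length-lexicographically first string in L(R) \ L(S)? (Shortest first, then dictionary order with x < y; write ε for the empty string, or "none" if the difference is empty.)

xyx

The string xyx is accepted by R but not by S.
No shorter string lies in the difference, and xyx is the lexicographically first length-3 string in L(R) \ L(S).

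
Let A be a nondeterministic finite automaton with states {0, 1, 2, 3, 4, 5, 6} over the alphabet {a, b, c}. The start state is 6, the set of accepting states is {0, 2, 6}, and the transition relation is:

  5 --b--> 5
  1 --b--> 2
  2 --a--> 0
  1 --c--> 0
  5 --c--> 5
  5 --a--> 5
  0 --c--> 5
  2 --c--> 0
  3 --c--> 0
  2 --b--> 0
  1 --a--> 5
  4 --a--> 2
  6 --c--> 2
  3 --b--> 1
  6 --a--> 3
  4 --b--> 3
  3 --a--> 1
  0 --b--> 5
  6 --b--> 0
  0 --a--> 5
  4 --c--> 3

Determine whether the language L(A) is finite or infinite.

finite

The useful states (reachable from 6 and able to reach an accepting state) are {0, 1, 2, 3, 6}.
Restricted to these states the transition graph has no cycle, so every accepting path has bounded length and L is finite.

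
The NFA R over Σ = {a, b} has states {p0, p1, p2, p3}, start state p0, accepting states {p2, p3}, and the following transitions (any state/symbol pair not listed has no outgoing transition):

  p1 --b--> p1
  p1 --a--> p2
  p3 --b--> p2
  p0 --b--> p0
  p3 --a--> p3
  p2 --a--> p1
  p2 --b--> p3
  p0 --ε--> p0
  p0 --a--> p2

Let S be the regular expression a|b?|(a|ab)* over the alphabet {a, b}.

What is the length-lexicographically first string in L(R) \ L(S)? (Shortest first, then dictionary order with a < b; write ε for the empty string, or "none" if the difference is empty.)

ba

The string ba is accepted by R but not by S.
No shorter string lies in the difference, and ba is the lexicographically first length-2 string in L(R) \ L(S).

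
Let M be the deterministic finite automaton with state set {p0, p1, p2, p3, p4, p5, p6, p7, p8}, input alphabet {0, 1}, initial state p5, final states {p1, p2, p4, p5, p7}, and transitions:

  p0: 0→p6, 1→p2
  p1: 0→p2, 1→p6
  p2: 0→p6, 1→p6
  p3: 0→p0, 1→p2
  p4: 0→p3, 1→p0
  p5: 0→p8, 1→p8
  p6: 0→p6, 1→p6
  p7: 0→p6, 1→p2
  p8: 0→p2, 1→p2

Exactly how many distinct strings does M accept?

The useful subgraph on states {p2, p5, p8} is acyclic, so L(M) is finite; the longest accepting path visits 3 useful states, giving maximum string length 2.
Counting accepting paths from p5 by length: 1 of length 0, 4 of length 2. Total 5.

5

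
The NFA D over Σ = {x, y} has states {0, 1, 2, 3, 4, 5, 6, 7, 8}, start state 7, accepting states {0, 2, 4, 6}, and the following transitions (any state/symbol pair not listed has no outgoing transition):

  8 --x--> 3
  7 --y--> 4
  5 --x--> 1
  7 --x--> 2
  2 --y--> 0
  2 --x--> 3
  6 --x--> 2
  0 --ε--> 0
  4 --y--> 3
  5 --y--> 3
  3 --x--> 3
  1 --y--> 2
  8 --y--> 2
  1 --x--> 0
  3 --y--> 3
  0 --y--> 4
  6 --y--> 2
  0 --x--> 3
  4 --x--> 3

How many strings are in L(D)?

The useful subgraph on states {0, 2, 4, 7} is acyclic, so L(D) is finite; the longest accepting path visits 4 useful states, giving maximum string length 3.
Counting accepting paths from 7 by length: 2 of length 1, 1 of length 2, 1 of length 3. Total 4.

4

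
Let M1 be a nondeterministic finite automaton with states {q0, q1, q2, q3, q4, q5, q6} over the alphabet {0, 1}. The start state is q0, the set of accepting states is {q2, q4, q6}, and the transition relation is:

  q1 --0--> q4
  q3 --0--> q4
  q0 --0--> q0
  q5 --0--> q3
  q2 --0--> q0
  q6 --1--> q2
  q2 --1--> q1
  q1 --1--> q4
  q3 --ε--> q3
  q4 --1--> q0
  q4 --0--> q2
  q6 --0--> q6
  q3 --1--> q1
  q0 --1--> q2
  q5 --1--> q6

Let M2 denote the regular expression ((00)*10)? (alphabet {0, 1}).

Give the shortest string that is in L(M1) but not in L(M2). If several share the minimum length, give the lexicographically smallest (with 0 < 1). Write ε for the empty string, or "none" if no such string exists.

1

The string 1 is accepted by M1 but not by M2.
No shorter string lies in the difference, and 1 is the lexicographically first length-1 string in L(M1) \ L(M2).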